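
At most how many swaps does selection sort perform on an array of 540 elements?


Each of the 539 passes places one element in its final position.
Pass 1: swap minimum into position 0
Pass 2: swap minimum of remaining into position 1
...
Pass 539: last two elements, one swap
Maximum swaps = 540 - 1 = 539


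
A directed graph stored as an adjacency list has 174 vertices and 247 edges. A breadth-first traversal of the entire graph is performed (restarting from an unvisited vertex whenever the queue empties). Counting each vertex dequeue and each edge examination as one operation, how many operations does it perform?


A full BFS traversal dequeues each vertex once and examines each edge once.
Vertex visits: 174
Edge visits: 247
V + E = 174 + 247 = 421


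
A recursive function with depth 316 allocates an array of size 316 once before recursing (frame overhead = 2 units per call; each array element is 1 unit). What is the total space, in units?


Array allocation: 316 units (allocated once)
Stack frames: 316 deep * 2 per frame = 632 units
Total = 316 + 632 = 948


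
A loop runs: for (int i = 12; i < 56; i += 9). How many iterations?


Loop starts at i = 12, increments by 9, stops when i >= 56.
Number of iterations = ceil((56 - 12) / 9)
= ceil(44 / 9)
= 5


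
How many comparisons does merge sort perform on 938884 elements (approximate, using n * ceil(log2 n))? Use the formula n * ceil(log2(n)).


Recursion depth: ceil(log2(938884)) = 20
Each recursion level merges n = 938884 elements
Total = 938884 * 20 = 18777680


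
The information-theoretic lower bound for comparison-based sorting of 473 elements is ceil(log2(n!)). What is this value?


A binary decision tree of height h has at most 2^h leaves and needs at least n! of them, so h >= ceil(log2(n!)).
473! is far too large to multiply out, so use Stirling's series:
  ln(n!) ~ n ln n - n + (1/2) ln(2 pi n) + 1/(12n)  (error below 1/(360 n^3), negligible here)
  ln(473) = 6.1590954
  n ln n = 473 * 6.1590954 = 2913.2521
  (1/2) ln(2 pi * 473) = (1/2) ln(2971.9467) = 3.9985
  1/(12*473) = 0.0002
  ln(473!) ~ 2913.2521 - 473 + 3.9985 + 0.0002 = 2444.2508
Convert to base 2: log2(473!) = 2444.2508 / ln 2 = 2444.2508 / 0.69314718 = 3526.3085
ceil(3526.3085) = 3527


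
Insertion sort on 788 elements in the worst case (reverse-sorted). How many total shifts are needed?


In the worst case (reverse-sorted), each element shifts past all previous:
  Element 1: 1 shifts
  Element 2: 2 shifts
  Element 3: 3 shifts
  Element 4: 4 shifts
  Element 5: 5 shifts
  ...
  Element 787: 787 shifts
Total = 1 + 2 + ... + 787
= 788*(788-1)/2 = 310078


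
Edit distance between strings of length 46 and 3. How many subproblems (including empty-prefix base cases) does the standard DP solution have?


The table includes base cases (empty prefixes).
Rows: (m+1) = 47
Columns: (n+1) = 4
Total = 47 * 4 = 188


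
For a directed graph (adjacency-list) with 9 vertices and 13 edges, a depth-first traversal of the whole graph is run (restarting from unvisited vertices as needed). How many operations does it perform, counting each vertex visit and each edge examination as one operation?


A full DFS traversal visits each vertex once and examines each edge once.
V = 9
E = 13
Sum = 9 + 13 = 22


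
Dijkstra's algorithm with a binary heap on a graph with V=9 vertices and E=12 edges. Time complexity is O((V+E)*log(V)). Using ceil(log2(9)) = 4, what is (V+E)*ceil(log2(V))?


Dijkstra with a binary heap: each vertex is extracted once, each edge may relax once.
Each heap operation costs O(log V).
V + E = 9 + 12 = 21
ceil(log2(9)) = 4 (since 2^3 = 8 < 9 <= 16 = 2^4)
Total heap work = (V+E) * ceil(log2(V)) = 21 * 4 = 84


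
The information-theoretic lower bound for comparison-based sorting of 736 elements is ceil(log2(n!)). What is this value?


A binary decision tree of height h has at most 2^h leaves and needs at least n! of them, so h >= ceil(log2(n!)).
736! is far too large to multiply out, so use Stirling's series:
  ln(n!) ~ n ln n - n + (1/2) ln(2 pi n) + 1/(12n)  (error below 1/(360 n^3), negligible here)
  ln(736) = 6.6012301
  n ln n = 736 * 6.6012301 = 4858.5054
  (1/2) ln(2 pi * 736) = (1/2) ln(4624.4244) = 4.2196
  1/(12*736) = 0.0001
  ln(736!) ~ 4858.5054 - 736 + 4.2196 + 0.0001 = 4126.7251
Convert to base 2: log2(736!) = 4126.7251 / ln 2 = 4126.7251 / 0.69314718 = 5953.6058
ceil(5953.6058) = 5954


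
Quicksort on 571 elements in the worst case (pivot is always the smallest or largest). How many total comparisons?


In the worst case, each partition step picks the worst pivot:
  Partition 1: 570 comparisons (n-1 elements to compare)
  Partition 2: 569 comparisons
  Partition 3: 568 comparisons
  Partition 4: 567 comparisons
  Partition 5: 566 comparisons
  ...
  Last partition: 0 comparisons
Total = (n-1) + (n-2) + ... + 1 + 0 = n*(n-1)/2
= 571*570/2 = 162735


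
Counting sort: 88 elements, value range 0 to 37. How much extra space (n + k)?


n = 88 (output array)
k = 38 (count array for 38 distinct values)
Extra space = 88 + 38 = 126


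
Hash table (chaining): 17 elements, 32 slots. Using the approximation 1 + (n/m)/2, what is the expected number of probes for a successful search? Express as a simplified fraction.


Computing expected probes:
alpha = 17/32
= 1 + alpha/2
= 1 + 17/(2*32)
= (2*32 + 17) / (2*32)
= 81/64


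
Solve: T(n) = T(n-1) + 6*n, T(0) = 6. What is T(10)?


Expanding the recurrence:
T(10) = T(9) + 6*10
       = T(8) + 6*9 + 6*10
       ...
       = T(0) + 6*(1 + 2 + ... + 10)
       = 6 + 6 * 10*11/2
       = 6 + 6 * 55
       = 6 + 330 = 336


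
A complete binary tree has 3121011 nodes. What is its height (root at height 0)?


In a complete binary tree, level k holds nodes 2^k .. 2^(k+1)-1 (1-indexed).
Height = floor(log2(n)) = floor(log2(3121011)) = 21
Check: 2^21 = 2097152 <= 3121011 < 4194304 = 2^22


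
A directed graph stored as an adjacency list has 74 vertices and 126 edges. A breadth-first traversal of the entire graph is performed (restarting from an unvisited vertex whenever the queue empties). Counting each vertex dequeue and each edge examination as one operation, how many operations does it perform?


A full BFS traversal dequeues each vertex once and examines each edge once.
Vertex visits: 74
Edge visits: 126
V + E = 74 + 126 = 200


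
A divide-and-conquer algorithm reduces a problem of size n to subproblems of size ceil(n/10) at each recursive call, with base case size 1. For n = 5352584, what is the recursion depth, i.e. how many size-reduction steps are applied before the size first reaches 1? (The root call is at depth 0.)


Each step divides the size by 10 (rounding up); after k steps the size is ceil(n/10^k), which equals 1 exactly when 10^k >= n.
So the depth is the smallest k with 10^k >= 5352584, i.e. ceil(log_10(5352584)).
10^6 = 1000000 < 5352584 <= 10000000 = 10^7
Recursion depth = 7


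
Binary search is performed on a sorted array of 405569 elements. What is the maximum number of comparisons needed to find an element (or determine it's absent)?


Binary search halves the search space each comparison:
  Step 1: search space = 405569 -> 202784
  Step 2: search space = 202784 -> 101392
  Step 3: search space = 101392 -> 50696
  Step 4: search space = 50696 -> 25348
  Step 5: search space = 25348 -> 12674
  Step 6: search space = 12674 -> 6337
  Step 7: search space = 6337 -> 3168
  Step 8: search space = 3168 -> 1584
  Step 9: search space = 1584 -> 792
  Step 10: search space = 792 -> 396
  Step 11: search space = 396 -> 198
  Step 12: search space = 198 -> 99
  Step 13: search space = 99 -> 49
  Step 14: search space = 49 -> 24
  Step 15: search space = 24 -> 12
  Step 16: search space = 12 -> 6
  Step 17: search space = 6 -> 3
  Step 18: search space = 3 -> 1
  Step 19: search space = 1 (final check)
Maximum comparisons = floor(log2(405569)) + 1 = 18 + 1 = 19


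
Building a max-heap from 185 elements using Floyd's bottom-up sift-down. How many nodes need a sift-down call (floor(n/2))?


In a heap of 185 elements (0-indexed array):
  Last element index: 184
  Parent of last element: floor((184 - 1) / 2) = 91
  Internal nodes: indices 0 to 91
  Count = floor(185/2) = 92


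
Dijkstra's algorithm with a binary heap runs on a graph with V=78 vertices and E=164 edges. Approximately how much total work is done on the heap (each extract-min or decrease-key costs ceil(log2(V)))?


Dijkstra with a binary heap: each vertex is extracted once, each edge may relax once.
Each heap operation costs O(log V).
V + E = 78 + 164 = 242
ceil(log2(78)) = 7 (since 2^6 = 64 < 78 <= 128 = 2^7)
Total heap work = (V+E) * ceil(log2(V)) = 242 * 7 = 1694


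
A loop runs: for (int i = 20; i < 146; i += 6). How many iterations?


Loop starts at i = 20, increments by 6, stops when i >= 146.
Number of iterations = ceil((146 - 20) / 6)
= ceil(126 / 6)
= 21


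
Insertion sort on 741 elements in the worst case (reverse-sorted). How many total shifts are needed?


In the worst case (reverse-sorted), each element shifts past all previous:
  Element 1: 1 shifts
  Element 2: 2 shifts
  Element 3: 3 shifts
  Element 4: 4 shifts
  Element 5: 5 shifts
  ...
  Element 740: 740 shifts
Total = 1 + 2 + ... + 740
= 741*(741-1)/2 = 274170


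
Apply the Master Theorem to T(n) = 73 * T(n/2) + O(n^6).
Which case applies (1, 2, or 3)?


The Master Theorem: T(n) = a*T(n/b) + O(n^c)
  a = 73, b = 2, c = 6
log_b(a) = log_2(73) ~ 6.19
Compare b^c with a: 2^6 = 64 < 73, so c < log_b(a).
Since c < log_b(a), Case 1 applies.
T(n) = O(n^(log_2 73)) ~ O(n^6.19)
Master Theorem case = 1


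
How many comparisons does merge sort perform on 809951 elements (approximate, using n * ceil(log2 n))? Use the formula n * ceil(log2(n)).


Recursion depth: ceil(log2(809951)) = 20
Each recursion level merges n = 809951 elements
Total = 809951 * 20 = 16199020


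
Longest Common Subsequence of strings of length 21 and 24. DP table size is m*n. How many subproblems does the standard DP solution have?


DP table indexed by positions in both strings.
First string: 21 positions
Second string: 24 positions
Total = 21 * 24 = 504


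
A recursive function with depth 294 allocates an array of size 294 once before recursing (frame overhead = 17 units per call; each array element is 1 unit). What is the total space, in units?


Array allocation: 294 units (allocated once)
Stack frames: 294 deep * 17 per frame = 4998 units
Total = 294 + 4998 = 5292


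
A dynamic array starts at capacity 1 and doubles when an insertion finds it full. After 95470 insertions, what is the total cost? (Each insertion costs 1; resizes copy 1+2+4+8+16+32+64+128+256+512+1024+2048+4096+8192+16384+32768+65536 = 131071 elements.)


Insertion cost: 95470 (one per element)
Resizes occur just before inserting elements 2, 3, 5, 9, ...
Elements copied at each resize: 1 + 2 + 4 + 8 + 16 + 32 + 64 + 128 + 256 + 512 + 1024 + 2048 + 4096 + 8192 + 16384 + 32768 + 65536
Sum of copies = 131071 (geometric series: 2^k - 1)
Total = 95470 + 131071 = 226541


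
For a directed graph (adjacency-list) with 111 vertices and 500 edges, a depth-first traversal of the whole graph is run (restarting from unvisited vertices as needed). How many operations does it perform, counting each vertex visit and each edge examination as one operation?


A full DFS traversal visits each vertex once and examines each edge once.
V = 111
E = 500
Sum = 111 + 500 = 611


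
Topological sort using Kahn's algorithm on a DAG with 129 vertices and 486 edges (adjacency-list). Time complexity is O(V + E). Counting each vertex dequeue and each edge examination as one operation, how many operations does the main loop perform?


Kahn's algorithm:
  1. Compute in-degrees: O(V + E)
  2. Process queue: each vertex dequeued once (O(V))
     each edge examined once (O(E))
Total = V + E = 129 + 486 = 615


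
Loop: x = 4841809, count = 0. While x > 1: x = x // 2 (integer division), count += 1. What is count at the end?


The variable x halves each step:
x = 4841809 -> 2420904 -> 1210452 -> 605226 -> 302613 -> 151306 -> 75653 -> 37826 -> 18913 -> 9456 -> 4728 -> 2364 -> 1182 -> 591 -> 295 -> 147 -> 73 -> 36 -> 18 -> 9 -> 4 -> 2 -> 1
Number of halvings = floor(log2(4841809)) = 22


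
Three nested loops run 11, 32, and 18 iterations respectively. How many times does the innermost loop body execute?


Loop 1 (outermost): 11 iterations
Loop 2 (middle): 32 iterations per outer
Loop 3 (innermost): 18 iterations per middle
Total = 11 * 32 * 18 = 6336


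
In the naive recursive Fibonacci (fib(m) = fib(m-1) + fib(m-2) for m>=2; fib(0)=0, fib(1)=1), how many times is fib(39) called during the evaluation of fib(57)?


Let N(m) = number of times fib(m) is called while evaluating fib(57).
N(57) = 1 (the initial call).
N(56) = 1 (only fib(57) calls it).
For 1 <= m <= 55: fib(m) is called by fib(m+1) and fib(m+2), so
  N(m) = N(m+1) + N(m+2).
fib(0) is called only by fib(2), so N(0) = N(2).
Walk down from m=57:
  N(57)=1, N(56)=1, N(55)=2, N(54)=3, N(53)=5, N(52)=8, N(51)=13, N(50)=21, N(49)=34, N(48)=55, N(47)=89, N(46)=144, N(45)=233, N(44)=377, N(43)=610, N(42)=987, N(41)=1597, N(40)=2584, N(39)=4181
N(39) = 4181


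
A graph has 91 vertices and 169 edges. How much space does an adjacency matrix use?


Adjacency matrix: V x V grid of entries
Space = V^2 = 91^2 = 91 * 91 = 8281


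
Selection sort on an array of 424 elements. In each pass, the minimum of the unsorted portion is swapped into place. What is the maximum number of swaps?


Selection sort performs one swap per pass:
  Pass 1: find min in positions 0 to 423, swap with position 0
  Pass 2: find min in positions 1 to 423, swap with position 1
  Pass 3: find min in positions 2 to 423, swap with position 2
  Pass 4: find min in positions 3 to 423, swap with position 3
  Pass 5: find min in positions 4 to 423, swap with position 4
  ... (418 more passes)
Total passes (and swaps) = n - 1 = 424 - 1 = 423


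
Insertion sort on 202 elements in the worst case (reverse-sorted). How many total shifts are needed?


In the worst case (reverse-sorted), each element shifts past all previous:
  Element 1: 1 shifts
  Element 2: 2 shifts
  Element 3: 3 shifts
  Element 4: 4 shifts
  Element 5: 5 shifts
  ...
  Element 201: 201 shifts
Total = 1 + 2 + ... + 201
= 202*(202-1)/2 = 20301


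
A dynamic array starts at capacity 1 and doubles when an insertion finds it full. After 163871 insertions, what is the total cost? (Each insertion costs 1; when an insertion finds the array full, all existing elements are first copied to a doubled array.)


Insertion cost: 163871 (one per element)
Resizes occur just before inserting elements 2, 3, 5, 9, ...
Elements copied at each resize: 1 + 2 + 4 + 8 + 16 + 32 + 64 + 128 + 256 + 512 + 1024 + 2048 + 4096 + 8192 + 16384 + 32768 + 65536 + 131072
Sum of copies = 262143 (geometric series: 2^k - 1)
Total = 163871 + 262143 = 426014


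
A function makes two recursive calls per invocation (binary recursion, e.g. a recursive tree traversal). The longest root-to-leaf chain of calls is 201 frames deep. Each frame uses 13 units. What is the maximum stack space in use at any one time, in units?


Binary recursion: the two calls run one after the other, so only one root-to-leaf chain of frames is on the stack at a time.
Maximum depth (longest chain) = 201 frames
Each frame = 13 units
Max stack space = 201 * 13 = 2613


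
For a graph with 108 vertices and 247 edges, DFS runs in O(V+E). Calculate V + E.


A full DFS traversal visits each vertex once and examines each edge once.
V = 108
E = 247
Sum = 108 + 247 = 355


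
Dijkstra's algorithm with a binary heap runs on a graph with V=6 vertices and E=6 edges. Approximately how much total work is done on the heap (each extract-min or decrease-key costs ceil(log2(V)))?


Dijkstra with a binary heap: each vertex is extracted once, each edge may relax once.
Each heap operation costs O(log V).
V + E = 6 + 6 = 12
ceil(log2(6)) = 3 (since 2^2 = 4 < 6 <= 8 = 2^3)
Total heap work = (V+E) * ceil(log2(V)) = 12 * 3 = 36


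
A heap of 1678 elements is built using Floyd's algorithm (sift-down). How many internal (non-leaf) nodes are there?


Leaf nodes occupy roughly half the array.
Sift-down is called for each internal node, starting from the last one.
Internal nodes = floor(n/2) = floor(1678/2) = 839


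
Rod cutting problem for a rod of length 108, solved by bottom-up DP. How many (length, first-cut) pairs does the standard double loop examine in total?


For each subproblem length i = 1..108, the inner loop considers i possible first cuts.
Total = 1 + 2 + ... + 108
= 108*(108+1)/2
= 108*109/2 = 5886


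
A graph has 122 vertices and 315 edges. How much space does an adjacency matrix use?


Adjacency matrix: V x V grid of entries
Space = V^2 = 122^2 = 122 * 122 = 14884


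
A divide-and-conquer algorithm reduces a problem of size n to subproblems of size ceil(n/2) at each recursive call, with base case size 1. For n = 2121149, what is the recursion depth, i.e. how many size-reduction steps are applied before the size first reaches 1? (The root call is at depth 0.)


Each step divides the size by 2 (rounding up); after k steps the size is ceil(n/2^k), which equals 1 exactly when 2^k >= n.
So the depth is the smallest k with 2^k >= 2121149, i.e. ceil(log_2(2121149)).
2^21 = 2097152 < 2121149 <= 4194304 = 2^22
Recursion depth = 22


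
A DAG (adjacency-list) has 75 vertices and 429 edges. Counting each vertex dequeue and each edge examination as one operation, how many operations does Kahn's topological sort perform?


V = 75 (vertex processing)
E = 429 (edge processing)
V + E = 75 + 429 = 504


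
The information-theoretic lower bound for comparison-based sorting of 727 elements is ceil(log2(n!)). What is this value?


A binary decision tree of height h has at most 2^h leaves and needs at least n! of them, so h >= ceil(log2(n!)).
727! is far too large to multiply out, so use Stirling's series:
  ln(n!) ~ n ln n - n + (1/2) ln(2 pi n) + 1/(12n)  (error below 1/(360 n^3), negligible here)
  ln(727) = 6.5889265
  n ln n = 727 * 6.5889265 = 4790.1496
  (1/2) ln(2 pi * 727) = (1/2) ln(4567.8757) = 4.2134
  1/(12*727) = 0.0001
  ln(727!) ~ 4790.1496 - 727 + 4.2134 + 0.0001 = 4067.3631
Convert to base 2: log2(727!) = 4067.3631 / ln 2 = 4067.3631 / 0.69314718 = 5867.9646
ceil(5867.9646) = 5868


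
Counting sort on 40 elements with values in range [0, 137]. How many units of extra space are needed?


Output array size: 40 (to store sorted result)
Count array size: 138 (one slot per possible value, range 0 to 137)
Total extra space = 40 + 138 = 178


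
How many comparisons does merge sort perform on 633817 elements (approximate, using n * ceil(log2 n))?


Recursion depth: ceil(log2(633817)) = 20
Each recursion level merges n = 633817 elements
Total = 633817 * 20 = 12676340


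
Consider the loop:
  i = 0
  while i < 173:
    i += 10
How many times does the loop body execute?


Starting at i = 0, each iteration adds 10.
Iterations until i >= 173:
  Iteration 1: i = 0 -> i = 10
  Iteration 2: i = 10 -> i = 20
  Iteration 3: i = 20 -> i = 30
  Iteration 4: i = 30 -> i = 40
  Iteration 5: i = 40 -> i = 50
  Iteration 6: i = 50 -> i = 60
  Iteration 7: i = 60 -> i = 70
  Iteration 8: i = 70 -> i = 80
  ... continuing ...
Total iterations = ceil(173/10) = 18


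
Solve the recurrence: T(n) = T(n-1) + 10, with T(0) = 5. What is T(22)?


Unrolling the recurrence:
T(22) = T(21) + 10
       = T(20) + 10 + 10
       = T(19) + 10*3
       ...
       = T(0) + 10*22
       = 5 + 220 = 225


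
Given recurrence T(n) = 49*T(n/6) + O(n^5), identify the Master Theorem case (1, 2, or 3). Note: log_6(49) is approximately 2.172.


Master Theorem parameters: a=49, b=6, c=5
log_b(a) = 2.172
Compare b^c with a: 6^5 = 7776 > 49, so c > log_b(a).
Comparing c=5 vs log_b(a)=2.172:
5 > 2.172 => Case 3
Result: T(n) = O(n^5)
Master Theorem case = 3


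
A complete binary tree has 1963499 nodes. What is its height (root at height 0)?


In a complete binary tree, level k holds nodes 2^k .. 2^(k+1)-1 (1-indexed).
Height = floor(log2(n)) = floor(log2(1963499)) = 20
Check: 2^20 = 1048576 <= 1963499 < 2097152 = 2^21


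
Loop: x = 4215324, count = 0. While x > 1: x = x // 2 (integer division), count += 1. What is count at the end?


The variable x halves each step:
x = 4215324 -> 2107662 -> 1053831 -> 526915 -> 263457 -> 131728 -> 65864 -> 32932 -> 16466 -> 8233 -> 4116 -> 2058 -> 1029 -> 514 -> 257 -> 128 -> 64 -> 32 -> 16 -> 8 -> 4 -> 2 -> 1
Number of halvings = floor(log2(4215324)) = 22


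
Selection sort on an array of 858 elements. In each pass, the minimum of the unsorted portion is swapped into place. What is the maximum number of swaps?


Selection sort performs one swap per pass:
  Pass 1: find min in positions 0 to 857, swap with position 0
  Pass 2: find min in positions 1 to 857, swap with position 1
  Pass 3: find min in positions 2 to 857, swap with position 2
  Pass 4: find min in positions 3 to 857, swap with position 3
  Pass 5: find min in positions 4 to 857, swap with position 4
  ... (852 more passes)
Total passes (and swaps) = n - 1 = 858 - 1 = 857


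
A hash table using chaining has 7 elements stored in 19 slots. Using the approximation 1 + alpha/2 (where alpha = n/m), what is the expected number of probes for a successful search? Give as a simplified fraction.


Load factor alpha = n/m = 7/19
Expected probes = 1 + alpha/2 = 1 + 7/(2*19)
= 1 + 7/38
= 38/38 + 7/38
= 45/38


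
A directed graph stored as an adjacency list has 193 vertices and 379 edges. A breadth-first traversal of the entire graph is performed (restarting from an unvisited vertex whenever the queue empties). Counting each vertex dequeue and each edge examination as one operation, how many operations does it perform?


A full BFS traversal dequeues each vertex once and examines each edge once.
Vertex visits: 193
Edge visits: 379
V + E = 193 + 379 = 572


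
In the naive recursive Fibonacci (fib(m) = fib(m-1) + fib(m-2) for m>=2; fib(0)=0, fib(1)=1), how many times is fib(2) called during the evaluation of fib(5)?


Let N(m) = number of times fib(m) is called while evaluating fib(5).
N(5) = 1 (the initial call).
N(4) = 1 (only fib(5) calls it).
For 1 <= m <= 3: fib(m) is called by fib(m+1) and fib(m+2), so
  N(m) = N(m+1) + N(m+2).
fib(0) is called only by fib(2), so N(0) = N(2).
Walk down from m=5:
  N(5)=1, N(4)=1, N(3)=2, N(2)=3
N(2) = 3


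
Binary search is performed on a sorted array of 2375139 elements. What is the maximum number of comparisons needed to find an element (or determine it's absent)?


Binary search halves the search space each comparison:
  Step 1: search space = 2375139 -> 1187569
  Step 2: search space = 1187569 -> 593784
  Step 3: search space = 593784 -> 296892
  Step 4: search space = 296892 -> 148446
  Step 5: search space = 148446 -> 74223
  Step 6: search space = 74223 -> 37111
  Step 7: search space = 37111 -> 18555
  Step 8: search space = 18555 -> 9277
  Step 9: search space = 9277 -> 4638
  Step 10: search space = 4638 -> 2319
  Step 11: search space = 2319 -> 1159
  Step 12: search space = 1159 -> 579
  Step 13: search space = 579 -> 289
  Step 14: search space = 289 -> 144
  Step 15: search space = 144 -> 72
  Step 16: search space = 72 -> 36
  Step 17: search space = 36 -> 18
  Step 18: search space = 18 -> 9
  Step 19: search space = 9 -> 4
  Step 20: search space = 4 -> 2
  Step 21: search space = 2 -> 1
  Step 22: search space = 1 (final check)
Maximum comparisons = floor(log2(2375139)) + 1 = 21 + 1 = 22


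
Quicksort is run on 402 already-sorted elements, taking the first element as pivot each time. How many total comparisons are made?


Sum of comparisons per partition:
401 + 400 + ... + 1 + 0
= 402 * (402 - 1) / 2
= 402 * 401 / 2
= 80601


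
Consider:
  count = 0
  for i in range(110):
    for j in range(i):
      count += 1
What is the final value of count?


For each i, the inner loop runs i times:
  i=0: inner runs 0 times
  i=1: inner runs 1 time
  i=2: inner runs 2 times
  i=3: inner runs 3 times
  i=4: inner runs 4 times
  i=5: inner runs 5 times
  i=6: inner runs 6 times
  i=7: inner runs 7 times
  ...
Total = 0 + 1 + 2 + ... + 109 = 110*(110-1)/2 = 5995


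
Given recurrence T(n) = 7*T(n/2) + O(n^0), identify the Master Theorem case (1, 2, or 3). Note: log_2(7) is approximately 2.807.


Master Theorem parameters: a=7, b=2, c=0
log_b(a) = 2.807
Compare b^c with a: 2^0 = 1 < 7, so c < log_b(a).
Comparing c=0 vs log_b(a)=2.807:
0 < 2.807 => Case 1
Result: T(n) = O(n^(log_2 7)) ~ O(n^2.807)
Master Theorem case = 1


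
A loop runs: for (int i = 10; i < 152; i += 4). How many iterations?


Loop starts at i = 10, increments by 4, stops when i >= 152.
Number of iterations = ceil((152 - 10) / 4)
= ceil(142 / 4)
= 36


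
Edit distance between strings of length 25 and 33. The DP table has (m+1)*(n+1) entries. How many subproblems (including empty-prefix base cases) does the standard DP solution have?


The table includes base cases (empty prefixes).
Rows: (m+1) = 26
Columns: (n+1) = 34
Total = 26 * 34 = 884


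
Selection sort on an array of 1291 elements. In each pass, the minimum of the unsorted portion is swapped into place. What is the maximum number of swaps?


Selection sort performs one swap per pass:
  Pass 1: find min in positions 0 to 1290, swap with position 0
  Pass 2: find min in positions 1 to 1290, swap with position 1
  Pass 3: find min in positions 2 to 1290, swap with position 2
  Pass 4: find min in positions 3 to 1290, swap with position 3
  Pass 5: find min in positions 4 to 1290, swap with position 4
  ... (1285 more passes)
Total passes (and swaps) = n - 1 = 1291 - 1 = 1290


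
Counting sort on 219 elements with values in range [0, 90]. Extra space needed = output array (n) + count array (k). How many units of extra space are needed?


Output array size: 219 (to store sorted result)
Count array size: 91 (one slot per possible value, range 0 to 90)
Total extra space = 219 + 91 = 310


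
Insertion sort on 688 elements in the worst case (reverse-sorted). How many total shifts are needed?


In the worst case (reverse-sorted), each element shifts past all previous:
  Element 1: 1 shifts
  Element 2: 2 shifts
  Element 3: 3 shifts
  Element 4: 4 shifts
  Element 5: 5 shifts
  ...
  Element 687: 687 shifts
Total = 1 + 2 + ... + 687
= 688*(688-1)/2 = 236328


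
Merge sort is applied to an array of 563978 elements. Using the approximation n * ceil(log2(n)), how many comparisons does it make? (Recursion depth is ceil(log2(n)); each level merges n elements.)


Merge sort divides the array into halves recursively.
Number of levels = ceil(log2(563978)) = 20
At each level, approximately n = 563978 comparisons are needed for merging.
Total comparisons ~ n * ceil(log2(n)) = 563978 * 20 = 11279560


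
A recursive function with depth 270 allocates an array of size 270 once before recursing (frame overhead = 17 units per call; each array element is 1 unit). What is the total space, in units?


Array allocation: 270 units (allocated once)
Stack frames: 270 deep * 17 per frame = 4590 units
Total = 270 + 4590 = 4860


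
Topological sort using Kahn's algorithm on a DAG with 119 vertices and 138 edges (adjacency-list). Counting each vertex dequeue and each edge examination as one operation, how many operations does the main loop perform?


Kahn's algorithm:
  1. Compute in-degrees: O(V + E)
  2. Process queue: each vertex dequeued once (O(V))
     each edge examined once (O(E))
Total = V + E = 119 + 138 = 257


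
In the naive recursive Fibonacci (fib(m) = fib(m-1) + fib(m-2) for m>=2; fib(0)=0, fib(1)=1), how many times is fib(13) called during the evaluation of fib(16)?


Let N(m) = number of times fib(m) is called while evaluating fib(16).
N(16) = 1 (the initial call).
N(15) = 1 (only fib(16) calls it).
For 1 <= m <= 14: fib(m) is called by fib(m+1) and fib(m+2), so
  N(m) = N(m+1) + N(m+2).
fib(0) is called only by fib(2), so N(0) = N(2).
Walk down from m=16:
  N(16)=1, N(15)=1, N(14)=2, N(13)=3
N(13) = 3


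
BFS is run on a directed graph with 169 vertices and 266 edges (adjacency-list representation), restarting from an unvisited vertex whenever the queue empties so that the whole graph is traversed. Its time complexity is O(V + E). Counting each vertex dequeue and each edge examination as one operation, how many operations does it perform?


A full BFS traversal dequeues each vertex exactly once and examines each directed edge exactly once.
V = 169 (vertex processing cost)
E = 266 (edge examination cost)
Total operations proportional to V + E = 169 + 266 = 435


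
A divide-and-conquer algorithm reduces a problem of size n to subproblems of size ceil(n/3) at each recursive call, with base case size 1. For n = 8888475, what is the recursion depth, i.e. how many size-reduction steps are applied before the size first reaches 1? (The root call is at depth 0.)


Each step divides the size by 3 (rounding up); after k steps the size is ceil(n/3^k), which equals 1 exactly when 3^k >= n.
So the depth is the smallest k with 3^k >= 8888475, i.e. ceil(log_3(8888475)).
3^14 = 4782969 < 8888475 <= 14348907 = 3^15
Recursion depth = 15


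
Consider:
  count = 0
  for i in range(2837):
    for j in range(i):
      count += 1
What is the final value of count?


For each i, the inner loop runs i times:
  i=0: inner runs 0 times
  i=1: inner runs 1 time
  i=2: inner runs 2 times
  i=3: inner runs 3 times
  i=4: inner runs 4 times
  i=5: inner runs 5 times
  i=6: inner runs 6 times
  i=7: inner runs 7 times
  ...
Total = 0 + 1 + 2 + ... + 2836 = 2837*(2837-1)/2 = 4022866


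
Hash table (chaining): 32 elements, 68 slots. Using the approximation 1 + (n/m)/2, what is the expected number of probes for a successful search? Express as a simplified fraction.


Computing expected probes:
alpha = 32/68
= 1 + alpha/2
= 1 + 32/(2*68)
= (2*68 + 32) / (2*68)
= 168/136 = 21/17


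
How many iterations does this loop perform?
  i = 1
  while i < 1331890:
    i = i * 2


The loop variable doubles each iteration:
i = 1 -> 2 -> 4 -> 8 -> 16 -> 32 -> 64 -> 128 -> 256 -> 512 -> 1024 -> 2048 -> 4096 -> 8192 -> 16384 -> 32768 -> 65536 -> 131072 -> 262144 -> 524288 -> 1048576 -> 2097152 (stop, 2097152 >= 1331890)
Number of doublings = ceil(log2(1331890)) = 21


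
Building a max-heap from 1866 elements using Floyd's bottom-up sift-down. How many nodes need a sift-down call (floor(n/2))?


In a heap of 1866 elements (0-indexed array):
  Last element index: 1865
  Parent of last element: floor((1865 - 1) / 2) = 932
  Internal nodes: indices 0 to 932
  Count = floor(1866/2) = 933


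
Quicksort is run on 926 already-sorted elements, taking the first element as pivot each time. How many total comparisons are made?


Sum of comparisons per partition:
925 + 924 + ... + 1 + 0
= 926 * (926 - 1) / 2
= 926 * 925 / 2
= 428275


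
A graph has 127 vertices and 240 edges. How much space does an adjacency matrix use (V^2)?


Adjacency matrix: V x V grid of entries
Space = V^2 = 127^2 = 127 * 127 = 16129


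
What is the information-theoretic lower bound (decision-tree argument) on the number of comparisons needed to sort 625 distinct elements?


A binary decision tree of height h has at most 2^h leaves and needs at least n! of them, so h >= ceil(log2(n!)).
625! is far too large to multiply out, so use Stirling's series:
  ln(n!) ~ n ln n - n + (1/2) ln(2 pi n) + 1/(12n)  (error below 1/(360 n^3), negligible here)
  ln(625) = 6.4377516
  n ln n = 625 * 6.4377516 = 4023.5948
  (1/2) ln(2 pi * 625) = (1/2) ln(3926.9908) = 4.1378
  1/(12*625) = 0.0001
  ln(625!) ~ 4023.5948 - 625 + 4.1378 + 0.0001 = 3402.7327
Convert to base 2: log2(625!) = 3402.7327 / ln 2 = 3402.7327 / 0.69314718 = 4909.1056
ceil(4909.1056) = 4910


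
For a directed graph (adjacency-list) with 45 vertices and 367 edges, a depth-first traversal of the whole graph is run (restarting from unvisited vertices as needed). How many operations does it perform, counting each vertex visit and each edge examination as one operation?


A full DFS traversal visits each vertex once and examines each edge once.
V = 45
E = 367
Sum = 45 + 367 = 412


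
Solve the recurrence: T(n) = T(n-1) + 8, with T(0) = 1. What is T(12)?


Unrolling the recurrence:
T(12) = T(11) + 8
       = T(10) + 8 + 8
       = T(9) + 8*3
       ...
       = T(0) + 8*12
       = 1 + 96 = 97


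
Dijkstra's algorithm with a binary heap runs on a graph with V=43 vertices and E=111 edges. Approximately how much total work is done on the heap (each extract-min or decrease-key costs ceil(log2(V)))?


Dijkstra with a binary heap: each vertex is extracted once, each edge may relax once.
Each heap operation costs O(log V).
V + E = 43 + 111 = 154
ceil(log2(43)) = 6 (since 2^5 = 32 < 43 <= 64 = 2^6)
Total heap work = (V+E) * ceil(log2(V)) = 154 * 6 = 924


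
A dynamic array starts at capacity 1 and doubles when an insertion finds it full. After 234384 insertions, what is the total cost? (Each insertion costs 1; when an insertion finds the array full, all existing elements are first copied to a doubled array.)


Insertion cost: 234384 (one per element)
Resizes occur just before inserting elements 2, 3, 5, 9, ...
Elements copied at each resize: 1 + 2 + 4 + 8 + 16 + 32 + 64 + 128 + 256 + 512 + 1024 + 2048 + 4096 + 8192 + 16384 + 32768 + 65536 + 131072
Sum of copies = 262143 (geometric series: 2^k - 1)
Total = 234384 + 262143 = 496527


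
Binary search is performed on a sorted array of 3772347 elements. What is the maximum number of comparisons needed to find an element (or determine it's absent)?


Binary search halves the search space each comparison:
  Step 1: search space = 3772347 -> 1886173
  Step 2: search space = 1886173 -> 943086
  Step 3: search space = 943086 -> 471543
  Step 4: search space = 471543 -> 235771
  Step 5: search space = 235771 -> 117885
  Step 6: search space = 117885 -> 58942
  Step 7: search space = 58942 -> 29471
  Step 8: search space = 29471 -> 14735
  Step 9: search space = 14735 -> 7367
  Step 10: search space = 7367 -> 3683
  Step 11: search space = 3683 -> 1841
  Step 12: search space = 1841 -> 920
  Step 13: search space = 920 -> 460
  Step 14: search space = 460 -> 230
  Step 15: search space = 230 -> 115
  Step 16: search space = 115 -> 57
  Step 17: search space = 57 -> 28
  Step 18: search space = 28 -> 14
  Step 19: search space = 14 -> 7
  Step 20: search space = 7 -> 3
  Step 21: search space = 3 -> 1
  Step 22: search space = 1 (final check)
Maximum comparisons = floor(log2(3772347)) + 1 = 21 + 1 = 22


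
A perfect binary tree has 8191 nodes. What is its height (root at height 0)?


For a perfect binary tree of height h: n = 2^(h+1) - 1, so h = log2(n+1) - 1.
  n + 1 = 8192 = 2^13
  log2(8192) = 13
  height = 13 - 1 = 12


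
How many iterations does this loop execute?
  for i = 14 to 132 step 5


The loop variable i takes values starting at 14 and increments by 5 each iteration.
Sequence: i = 14, 19, 24, 29, 34, 39, 44, 49, 54, ...
The upper bound 132 is inclusive, so the count is floor((last - first) / step) + 1:
floor((132 - 14) / 5) + 1 = floor(118/5) + 1 = 23 + 1 = 24


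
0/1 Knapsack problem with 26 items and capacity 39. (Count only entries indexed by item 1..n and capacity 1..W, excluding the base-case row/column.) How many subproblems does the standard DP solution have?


The DP table is indexed by (item, capacity).
Rows: 26 items
Columns: 39 capacity values (1 to W)
Total subproblems = 26 * 39 = 1014


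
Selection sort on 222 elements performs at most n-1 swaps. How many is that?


Each of the 221 passes places one element in its final position.
Pass 1: swap minimum into position 0
Pass 2: swap minimum of remaining into position 1
...
Pass 221: last two elements, one swap
Maximum swaps = 222 - 1 = 221


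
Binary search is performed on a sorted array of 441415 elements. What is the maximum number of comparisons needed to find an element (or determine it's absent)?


Binary search halves the search space each comparison:
  Step 1: search space = 441415 -> 220707
  Step 2: search space = 220707 -> 110353
  Step 3: search space = 110353 -> 55176
  Step 4: search space = 55176 -> 27588
  Step 5: search space = 27588 -> 13794
  Step 6: search space = 13794 -> 6897
  Step 7: search space = 6897 -> 3448
  Step 8: search space = 3448 -> 1724
  Step 9: search space = 1724 -> 862
  Step 10: search space = 862 -> 431
  Step 11: search space = 431 -> 215
  Step 12: search space = 215 -> 107
  Step 13: search space = 107 -> 53
  Step 14: search space = 53 -> 26
  Step 15: search space = 26 -> 13
  Step 16: search space = 13 -> 6
  Step 17: search space = 6 -> 3
  Step 18: search space = 3 -> 1
  Step 19: search space = 1 (final check)
Maximum comparisons = floor(log2(441415)) + 1 = 18 + 1 = 19


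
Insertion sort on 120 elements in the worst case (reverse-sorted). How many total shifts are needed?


In the worst case (reverse-sorted), each element shifts past all previous:
  Element 1: 1 shifts
  Element 2: 2 shifts
  Element 3: 3 shifts
  Element 4: 4 shifts
  Element 5: 5 shifts
  ...
  Element 119: 119 shifts
Total = 1 + 2 + ... + 119
= 120*(120-1)/2 = 7140


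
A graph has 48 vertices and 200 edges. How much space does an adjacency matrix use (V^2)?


Adjacency matrix: V x V grid of entries
Space = V^2 = 48^2 = 48 * 48 = 2304


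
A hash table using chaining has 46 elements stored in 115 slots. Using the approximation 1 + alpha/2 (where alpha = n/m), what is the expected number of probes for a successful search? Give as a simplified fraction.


Load factor alpha = n/m = 46/115
Expected probes = 1 + alpha/2 = 1 + 46/(2*115)
= 1 + 46/230
= 230/230 + 46/230
= 276/230
Simplify: 6/5


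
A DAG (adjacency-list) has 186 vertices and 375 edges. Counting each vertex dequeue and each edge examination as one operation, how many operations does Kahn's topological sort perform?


V = 186 (vertex processing)
E = 375 (edge processing)
V + E = 186 + 375 = 561


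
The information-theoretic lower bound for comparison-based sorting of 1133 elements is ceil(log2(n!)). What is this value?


A binary decision tree of height h has at most 2^h leaves and needs at least n! of them, so h >= ceil(log2(n!)).
1133! is far too large to multiply out, so use Stirling's series:
  ln(n!) ~ n ln n - n + (1/2) ln(2 pi n) + 1/(12n)  (error below 1/(360 n^3), negligible here)
  ln(1133) = 7.0326243
  n ln n = 1133 * 7.0326243 = 7967.9633
  (1/2) ln(2 pi * 1133) = (1/2) ln(7118.8490) = 4.4353
  1/(12*1133) = 0.0001
  ln(1133!) ~ 7967.9633 - 1133 + 4.4353 + 0.0001 = 6839.3987
Convert to base 2: log2(1133!) = 6839.3987 / ln 2 = 6839.3987 / 0.69314718 = 9867.1666
ceil(9867.1666) = 9868


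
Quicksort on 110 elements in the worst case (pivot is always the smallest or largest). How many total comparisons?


In the worst case, each partition step picks the worst pivot:
  Partition 1: 109 comparisons (n-1 elements to compare)
  Partition 2: 108 comparisons
  Partition 3: 107 comparisons
  Partition 4: 106 comparisons
  Partition 5: 105 comparisons
  ...
  Last partition: 0 comparisons
Total = (n-1) + (n-2) + ... + 1 + 0 = n*(n-1)/2
= 110*109/2 = 5995


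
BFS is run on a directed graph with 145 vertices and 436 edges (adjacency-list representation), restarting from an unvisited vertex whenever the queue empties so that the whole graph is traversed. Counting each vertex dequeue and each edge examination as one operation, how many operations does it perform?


A full BFS traversal dequeues each vertex exactly once and examines each directed edge exactly once.
V = 145 (vertex processing cost)
E = 436 (edge examination cost)
Total operations proportional to V + E = 145 + 436 = 581


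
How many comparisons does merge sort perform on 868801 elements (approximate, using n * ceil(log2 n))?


Recursion depth: ceil(log2(868801)) = 20
Each recursion level merges n = 868801 elements
Total = 868801 * 20 = 17376020
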